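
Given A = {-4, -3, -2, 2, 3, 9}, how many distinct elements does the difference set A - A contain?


A - A = {a - a' : a, a' ∈ A}; |A| = 6.
Bounds: 2|A|-1 ≤ |A - A| ≤ |A|² - |A| + 1, i.e. 11 ≤ |A - A| ≤ 31.
Note: 0 ∈ A - A always (from a - a). The set is symmetric: if d ∈ A - A then -d ∈ A - A.
Enumerate nonzero differences d = a - a' with a > a' (then include -d):
Positive differences: {1, 2, 4, 5, 6, 7, 11, 12, 13}
Full difference set: {0} ∪ (positive diffs) ∪ (negative diffs).
|A - A| = 1 + 2·9 = 19 (matches direct enumeration: 19).

|A - A| = 19


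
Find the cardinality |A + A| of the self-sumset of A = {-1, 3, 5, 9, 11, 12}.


A + A = {a + a' : a, a' ∈ A}; |A| = 6.
General bounds: 2|A| - 1 ≤ |A + A| ≤ |A|(|A|+1)/2, i.e. 11 ≤ |A + A| ≤ 21.
Lower bound 2|A|-1 is attained iff A is an arithmetic progression.
Enumerate sums a + a' for a ≤ a' (symmetric, so this suffices):
a = -1: -1+-1=-2, -1+3=2, -1+5=4, -1+9=8, -1+11=10, -1+12=11
a = 3: 3+3=6, 3+5=8, 3+9=12, 3+11=14, 3+12=15
a = 5: 5+5=10, 5+9=14, 5+11=16, 5+12=17
a = 9: 9+9=18, 9+11=20, 9+12=21
a = 11: 11+11=22, 11+12=23
a = 12: 12+12=24
Distinct sums: {-2, 2, 4, 6, 8, 10, 11, 12, 14, 15, 16, 17, 18, 20, 21, 22, 23, 24}
|A + A| = 18

|A + A| = 18


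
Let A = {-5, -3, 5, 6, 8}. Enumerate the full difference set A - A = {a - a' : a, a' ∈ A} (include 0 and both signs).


A - A = {a - a' : a, a' ∈ A}.
Compute a - a' for each ordered pair (a, a'):
a = -5: -5--5=0, -5--3=-2, -5-5=-10, -5-6=-11, -5-8=-13
a = -3: -3--5=2, -3--3=0, -3-5=-8, -3-6=-9, -3-8=-11
a = 5: 5--5=10, 5--3=8, 5-5=0, 5-6=-1, 5-8=-3
a = 6: 6--5=11, 6--3=9, 6-5=1, 6-6=0, 6-8=-2
a = 8: 8--5=13, 8--3=11, 8-5=3, 8-6=2, 8-8=0
Collecting distinct values (and noting 0 appears from a-a):
A - A = {-13, -11, -10, -9, -8, -3, -2, -1, 0, 1, 2, 3, 8, 9, 10, 11, 13}
|A - A| = 17

A - A = {-13, -11, -10, -9, -8, -3, -2, -1, 0, 1, 2, 3, 8, 9, 10, 11, 13}


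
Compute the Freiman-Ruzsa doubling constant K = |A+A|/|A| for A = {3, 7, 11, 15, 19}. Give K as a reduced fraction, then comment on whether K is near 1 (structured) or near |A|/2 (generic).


|A| = 5.
Compute A + A by enumerating all 25 pairs.
A + A = {6, 10, 14, 18, 22, 26, 30, 34, 38}, so |A + A| = 9.
K = |A + A| / |A| = 9/5 (already in lowest terms) ≈ 1.8000.
Reference: AP of size 5 gives K = 9/5 ≈ 1.8000; a fully generic set of size 5 gives K ≈ 3.0000.

|A| = 5, |A + A| = 9, K = 9/5.


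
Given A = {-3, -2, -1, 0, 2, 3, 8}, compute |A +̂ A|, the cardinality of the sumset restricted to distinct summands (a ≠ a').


Restricted sumset: A +̂ A = {a + a' : a ∈ A, a' ∈ A, a ≠ a'}.
Equivalently, take A + A and drop any sum 2a that is achievable ONLY as a + a for a ∈ A (i.e. sums representable only with equal summands).
Enumerate pairs (a, a') with a < a' (symmetric, so each unordered pair gives one sum; this covers all a ≠ a'):
  -3 + -2 = -5
  -3 + -1 = -4
  -3 + 0 = -3
  -3 + 2 = -1
  -3 + 3 = 0
  -3 + 8 = 5
  -2 + -1 = -3
  -2 + 0 = -2
  -2 + 2 = 0
  -2 + 3 = 1
  -2 + 8 = 6
  -1 + 0 = -1
  -1 + 2 = 1
  -1 + 3 = 2
  -1 + 8 = 7
  0 + 2 = 2
  0 + 3 = 3
  0 + 8 = 8
  2 + 3 = 5
  2 + 8 = 10
  3 + 8 = 11
Collected distinct sums: {-5, -4, -3, -2, -1, 0, 1, 2, 3, 5, 6, 7, 8, 10, 11}
|A +̂ A| = 15
(Reference bound: |A +̂ A| ≥ 2|A| - 3 for |A| ≥ 2, with |A| = 7 giving ≥ 11.)

|A +̂ A| = 15


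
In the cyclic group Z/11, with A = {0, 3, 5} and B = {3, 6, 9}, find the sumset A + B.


Work in Z/11Z: reduce every sum a + b modulo 11.
Enumerate all 9 pairs:
a = 0: 0+3=3, 0+6=6, 0+9=9
a = 3: 3+3=6, 3+6=9, 3+9=1
a = 5: 5+3=8, 5+6=0, 5+9=3
Distinct residues collected: {0, 1, 3, 6, 8, 9}
|A + B| = 6 (out of 11 total residues).

A + B = {0, 1, 3, 6, 8, 9}


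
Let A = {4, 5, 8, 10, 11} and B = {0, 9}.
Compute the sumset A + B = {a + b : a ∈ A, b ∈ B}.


A + B = {a + b : a ∈ A, b ∈ B}.
Enumerate all |A|·|B| = 5·2 = 10 pairs (a, b) and collect distinct sums.
a = 4: 4+0=4, 4+9=13
a = 5: 5+0=5, 5+9=14
a = 8: 8+0=8, 8+9=17
a = 10: 10+0=10, 10+9=19
a = 11: 11+0=11, 11+9=20
Collecting distinct sums: A + B = {4, 5, 8, 10, 11, 13, 14, 17, 19, 20}
|A + B| = 10

A + B = {4, 5, 8, 10, 11, 13, 14, 17, 19, 20}


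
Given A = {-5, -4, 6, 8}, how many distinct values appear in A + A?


A + A = {a + a' : a, a' ∈ A}; |A| = 4.
General bounds: 2|A| - 1 ≤ |A + A| ≤ |A|(|A|+1)/2, i.e. 7 ≤ |A + A| ≤ 10.
Lower bound 2|A|-1 is attained iff A is an arithmetic progression.
Enumerate sums a + a' for a ≤ a' (symmetric, so this suffices):
a = -5: -5+-5=-10, -5+-4=-9, -5+6=1, -5+8=3
a = -4: -4+-4=-8, -4+6=2, -4+8=4
a = 6: 6+6=12, 6+8=14
a = 8: 8+8=16
Distinct sums: {-10, -9, -8, 1, 2, 3, 4, 12, 14, 16}
|A + A| = 10

|A + A| = 10


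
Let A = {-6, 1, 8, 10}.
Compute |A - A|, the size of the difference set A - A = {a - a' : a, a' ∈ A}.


A - A = {a - a' : a, a' ∈ A}; |A| = 4.
Bounds: 2|A|-1 ≤ |A - A| ≤ |A|² - |A| + 1, i.e. 7 ≤ |A - A| ≤ 13.
Note: 0 ∈ A - A always (from a - a). The set is symmetric: if d ∈ A - A then -d ∈ A - A.
Enumerate nonzero differences d = a - a' with a > a' (then include -d):
Positive differences: {2, 7, 9, 14, 16}
Full difference set: {0} ∪ (positive diffs) ∪ (negative diffs).
|A - A| = 1 + 2·5 = 11 (matches direct enumeration: 11).

|A - A| = 11


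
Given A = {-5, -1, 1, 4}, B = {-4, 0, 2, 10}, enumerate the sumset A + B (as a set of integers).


A + B = {a + b : a ∈ A, b ∈ B}.
Enumerate all |A|·|B| = 4·4 = 16 pairs (a, b) and collect distinct sums.
a = -5: -5+-4=-9, -5+0=-5, -5+2=-3, -5+10=5
a = -1: -1+-4=-5, -1+0=-1, -1+2=1, -1+10=9
a = 1: 1+-4=-3, 1+0=1, 1+2=3, 1+10=11
a = 4: 4+-4=0, 4+0=4, 4+2=6, 4+10=14
Collecting distinct sums: A + B = {-9, -5, -3, -1, 0, 1, 3, 4, 5, 6, 9, 11, 14}
|A + B| = 13

A + B = {-9, -5, -3, -1, 0, 1, 3, 4, 5, 6, 9, 11, 14}


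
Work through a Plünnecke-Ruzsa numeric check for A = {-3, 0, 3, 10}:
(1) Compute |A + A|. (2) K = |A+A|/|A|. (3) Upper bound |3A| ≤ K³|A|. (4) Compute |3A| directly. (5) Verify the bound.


|A| = 4.
Step 1: Compute A + A by enumerating all 16 pairs.
A + A = {-6, -3, 0, 3, 6, 7, 10, 13, 20}, so |A + A| = 9.
Step 2: Doubling constant K = |A + A|/|A| = 9/4 = 9/4 ≈ 2.2500.
Step 3: Plünnecke-Ruzsa gives |3A| ≤ K³·|A| = (2.2500)³ · 4 ≈ 45.5625.
Step 4: Compute 3A = A + A + A directly by enumerating all triples (a,b,c) ∈ A³; |3A| = 16.
Step 5: Check 16 ≤ 45.5625? Yes ✓.

K = 9/4, Plünnecke-Ruzsa bound K³|A| ≈ 45.5625, |3A| = 16, inequality holds.


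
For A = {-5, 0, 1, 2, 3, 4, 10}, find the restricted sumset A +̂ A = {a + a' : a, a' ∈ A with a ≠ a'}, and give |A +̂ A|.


Restricted sumset: A +̂ A = {a + a' : a ∈ A, a' ∈ A, a ≠ a'}.
Equivalently, take A + A and drop any sum 2a that is achievable ONLY as a + a for a ∈ A (i.e. sums representable only with equal summands).
Enumerate pairs (a, a') with a < a' (symmetric, so each unordered pair gives one sum; this covers all a ≠ a'):
  -5 + 0 = -5
  -5 + 1 = -4
  -5 + 2 = -3
  -5 + 3 = -2
  -5 + 4 = -1
  -5 + 10 = 5
  0 + 1 = 1
  0 + 2 = 2
  0 + 3 = 3
  0 + 4 = 4
  0 + 10 = 10
  1 + 2 = 3
  1 + 3 = 4
  1 + 4 = 5
  1 + 10 = 11
  2 + 3 = 5
  2 + 4 = 6
  2 + 10 = 12
  3 + 4 = 7
  3 + 10 = 13
  4 + 10 = 14
Collected distinct sums: {-5, -4, -3, -2, -1, 1, 2, 3, 4, 5, 6, 7, 10, 11, 12, 13, 14}
|A +̂ A| = 17
(Reference bound: |A +̂ A| ≥ 2|A| - 3 for |A| ≥ 2, with |A| = 7 giving ≥ 11.)

|A +̂ A| = 17


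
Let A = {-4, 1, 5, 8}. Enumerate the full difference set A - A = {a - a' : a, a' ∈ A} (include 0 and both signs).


A - A = {a - a' : a, a' ∈ A}.
Compute a - a' for each ordered pair (a, a'):
a = -4: -4--4=0, -4-1=-5, -4-5=-9, -4-8=-12
a = 1: 1--4=5, 1-1=0, 1-5=-4, 1-8=-7
a = 5: 5--4=9, 5-1=4, 5-5=0, 5-8=-3
a = 8: 8--4=12, 8-1=7, 8-5=3, 8-8=0
Collecting distinct values (and noting 0 appears from a-a):
A - A = {-12, -9, -7, -5, -4, -3, 0, 3, 4, 5, 7, 9, 12}
|A - A| = 13

A - A = {-12, -9, -7, -5, -4, -3, 0, 3, 4, 5, 7, 9, 12}


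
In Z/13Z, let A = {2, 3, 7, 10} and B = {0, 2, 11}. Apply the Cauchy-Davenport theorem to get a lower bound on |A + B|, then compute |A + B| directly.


Cauchy-Davenport: |A + B| ≥ min(p, |A| + |B| - 1) for A, B nonempty in Z/pZ.
|A| = 4, |B| = 3, p = 13.
CD lower bound = min(13, 4 + 3 - 1) = min(13, 6) = 6.
Compute A + B mod 13 directly:
a = 2: 2+0=2, 2+2=4, 2+11=0
a = 3: 3+0=3, 3+2=5, 3+11=1
a = 7: 7+0=7, 7+2=9, 7+11=5
a = 10: 10+0=10, 10+2=12, 10+11=8
A + B = {0, 1, 2, 3, 4, 5, 7, 8, 9, 10, 12}, so |A + B| = 11.
Verify: 11 ≥ 6? Yes ✓.

CD lower bound = 6, actual |A + B| = 11.


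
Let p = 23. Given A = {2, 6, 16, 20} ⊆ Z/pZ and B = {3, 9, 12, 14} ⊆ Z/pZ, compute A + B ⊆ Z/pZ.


Work in Z/23Z: reduce every sum a + b modulo 23.
Enumerate all 16 pairs:
a = 2: 2+3=5, 2+9=11, 2+12=14, 2+14=16
a = 6: 6+3=9, 6+9=15, 6+12=18, 6+14=20
a = 16: 16+3=19, 16+9=2, 16+12=5, 16+14=7
a = 20: 20+3=0, 20+9=6, 20+12=9, 20+14=11
Distinct residues collected: {0, 2, 5, 6, 7, 9, 11, 14, 15, 16, 18, 19, 20}
|A + B| = 13 (out of 23 total residues).

A + B = {0, 2, 5, 6, 7, 9, 11, 14, 15, 16, 18, 19, 20}


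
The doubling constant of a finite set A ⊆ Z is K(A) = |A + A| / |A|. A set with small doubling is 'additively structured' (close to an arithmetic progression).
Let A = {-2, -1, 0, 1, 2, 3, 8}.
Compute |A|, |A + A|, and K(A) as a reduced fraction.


|A| = 7.
Compute A + A by enumerating all 49 pairs.
A + A = {-4, -3, -2, -1, 0, 1, 2, 3, 4, 5, 6, 7, 8, 9, 10, 11, 16}, so |A + A| = 17.
K = |A + A| / |A| = 17/7 (already in lowest terms) ≈ 2.4286.
Reference: AP of size 7 gives K = 13/7 ≈ 1.8571; a fully generic set of size 7 gives K ≈ 4.0000.

|A| = 7, |A + A| = 17, K = 17/7.


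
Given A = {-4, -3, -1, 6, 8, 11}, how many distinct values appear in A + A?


A + A = {a + a' : a, a' ∈ A}; |A| = 6.
General bounds: 2|A| - 1 ≤ |A + A| ≤ |A|(|A|+1)/2, i.e. 11 ≤ |A + A| ≤ 21.
Lower bound 2|A|-1 is attained iff A is an arithmetic progression.
Enumerate sums a + a' for a ≤ a' (symmetric, so this suffices):
a = -4: -4+-4=-8, -4+-3=-7, -4+-1=-5, -4+6=2, -4+8=4, -4+11=7
a = -3: -3+-3=-6, -3+-1=-4, -3+6=3, -3+8=5, -3+11=8
a = -1: -1+-1=-2, -1+6=5, -1+8=7, -1+11=10
a = 6: 6+6=12, 6+8=14, 6+11=17
a = 8: 8+8=16, 8+11=19
a = 11: 11+11=22
Distinct sums: {-8, -7, -6, -5, -4, -2, 2, 3, 4, 5, 7, 8, 10, 12, 14, 16, 17, 19, 22}
|A + A| = 19

|A + A| = 19


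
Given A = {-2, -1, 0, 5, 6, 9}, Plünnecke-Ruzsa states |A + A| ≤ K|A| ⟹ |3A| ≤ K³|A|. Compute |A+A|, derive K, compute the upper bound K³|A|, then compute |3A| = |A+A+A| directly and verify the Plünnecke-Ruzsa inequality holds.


|A| = 6.
Step 1: Compute A + A by enumerating all 36 pairs.
A + A = {-4, -3, -2, -1, 0, 3, 4, 5, 6, 7, 8, 9, 10, 11, 12, 14, 15, 18}, so |A + A| = 18.
Step 2: Doubling constant K = |A + A|/|A| = 18/6 = 18/6 ≈ 3.0000.
Step 3: Plünnecke-Ruzsa gives |3A| ≤ K³·|A| = (3.0000)³ · 6 ≈ 162.0000.
Step 4: Compute 3A = A + A + A directly by enumerating all triples (a,b,c) ∈ A³; |3A| = 31.
Step 5: Check 31 ≤ 162.0000? Yes ✓.

K = 18/6, Plünnecke-Ruzsa bound K³|A| ≈ 162.0000, |3A| = 31, inequality holds.


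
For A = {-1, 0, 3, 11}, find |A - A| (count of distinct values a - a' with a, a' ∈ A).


A - A = {a - a' : a, a' ∈ A}; |A| = 4.
Bounds: 2|A|-1 ≤ |A - A| ≤ |A|² - |A| + 1, i.e. 7 ≤ |A - A| ≤ 13.
Note: 0 ∈ A - A always (from a - a). The set is symmetric: if d ∈ A - A then -d ∈ A - A.
Enumerate nonzero differences d = a - a' with a > a' (then include -d):
Positive differences: {1, 3, 4, 8, 11, 12}
Full difference set: {0} ∪ (positive diffs) ∪ (negative diffs).
|A - A| = 1 + 2·6 = 13 (matches direct enumeration: 13).

|A - A| = 13


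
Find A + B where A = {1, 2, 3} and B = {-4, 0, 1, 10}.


A + B = {a + b : a ∈ A, b ∈ B}.
Enumerate all |A|·|B| = 3·4 = 12 pairs (a, b) and collect distinct sums.
a = 1: 1+-4=-3, 1+0=1, 1+1=2, 1+10=11
a = 2: 2+-4=-2, 2+0=2, 2+1=3, 2+10=12
a = 3: 3+-4=-1, 3+0=3, 3+1=4, 3+10=13
Collecting distinct sums: A + B = {-3, -2, -1, 1, 2, 3, 4, 11, 12, 13}
|A + B| = 10

A + B = {-3, -2, -1, 1, 2, 3, 4, 11, 12, 13}


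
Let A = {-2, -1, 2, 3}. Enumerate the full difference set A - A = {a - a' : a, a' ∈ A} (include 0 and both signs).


A - A = {a - a' : a, a' ∈ A}.
Compute a - a' for each ordered pair (a, a'):
a = -2: -2--2=0, -2--1=-1, -2-2=-4, -2-3=-5
a = -1: -1--2=1, -1--1=0, -1-2=-3, -1-3=-4
a = 2: 2--2=4, 2--1=3, 2-2=0, 2-3=-1
a = 3: 3--2=5, 3--1=4, 3-2=1, 3-3=0
Collecting distinct values (and noting 0 appears from a-a):
A - A = {-5, -4, -3, -1, 0, 1, 3, 4, 5}
|A - A| = 9

A - A = {-5, -4, -3, -1, 0, 1, 3, 4, 5}


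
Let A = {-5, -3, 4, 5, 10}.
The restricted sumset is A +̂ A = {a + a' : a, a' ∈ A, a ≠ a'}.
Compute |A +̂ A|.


Restricted sumset: A +̂ A = {a + a' : a ∈ A, a' ∈ A, a ≠ a'}.
Equivalently, take A + A and drop any sum 2a that is achievable ONLY as a + a for a ∈ A (i.e. sums representable only with equal summands).
Enumerate pairs (a, a') with a < a' (symmetric, so each unordered pair gives one sum; this covers all a ≠ a'):
  -5 + -3 = -8
  -5 + 4 = -1
  -5 + 5 = 0
  -5 + 10 = 5
  -3 + 4 = 1
  -3 + 5 = 2
  -3 + 10 = 7
  4 + 5 = 9
  4 + 10 = 14
  5 + 10 = 15
Collected distinct sums: {-8, -1, 0, 1, 2, 5, 7, 9, 14, 15}
|A +̂ A| = 10
(Reference bound: |A +̂ A| ≥ 2|A| - 3 for |A| ≥ 2, with |A| = 5 giving ≥ 7.)

|A +̂ A| = 10


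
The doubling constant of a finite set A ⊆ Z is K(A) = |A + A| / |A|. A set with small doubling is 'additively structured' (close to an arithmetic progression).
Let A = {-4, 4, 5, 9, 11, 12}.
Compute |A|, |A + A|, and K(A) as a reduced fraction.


|A| = 6.
Compute A + A by enumerating all 36 pairs.
A + A = {-8, 0, 1, 5, 7, 8, 9, 10, 13, 14, 15, 16, 17, 18, 20, 21, 22, 23, 24}, so |A + A| = 19.
K = |A + A| / |A| = 19/6 (already in lowest terms) ≈ 3.1667.
Reference: AP of size 6 gives K = 11/6 ≈ 1.8333; a fully generic set of size 6 gives K ≈ 3.5000.

|A| = 6, |A + A| = 19, K = 19/6.


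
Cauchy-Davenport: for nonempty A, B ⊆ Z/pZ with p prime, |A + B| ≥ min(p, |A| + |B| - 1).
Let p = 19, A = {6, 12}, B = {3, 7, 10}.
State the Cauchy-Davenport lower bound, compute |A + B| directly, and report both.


Cauchy-Davenport: |A + B| ≥ min(p, |A| + |B| - 1) for A, B nonempty in Z/pZ.
|A| = 2, |B| = 3, p = 19.
CD lower bound = min(19, 2 + 3 - 1) = min(19, 4) = 4.
Compute A + B mod 19 directly:
a = 6: 6+3=9, 6+7=13, 6+10=16
a = 12: 12+3=15, 12+7=0, 12+10=3
A + B = {0, 3, 9, 13, 15, 16}, so |A + B| = 6.
Verify: 6 ≥ 4? Yes ✓.

CD lower bound = 4, actual |A + B| = 6.


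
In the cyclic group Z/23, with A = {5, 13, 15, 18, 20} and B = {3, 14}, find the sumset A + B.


Work in Z/23Z: reduce every sum a + b modulo 23.
Enumerate all 10 pairs:
a = 5: 5+3=8, 5+14=19
a = 13: 13+3=16, 13+14=4
a = 15: 15+3=18, 15+14=6
a = 18: 18+3=21, 18+14=9
a = 20: 20+3=0, 20+14=11
Distinct residues collected: {0, 4, 6, 8, 9, 11, 16, 18, 19, 21}
|A + B| = 10 (out of 23 total residues).

A + B = {0, 4, 6, 8, 9, 11, 16, 18, 19, 21}


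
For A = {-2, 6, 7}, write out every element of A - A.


A - A = {a - a' : a, a' ∈ A}.
Compute a - a' for each ordered pair (a, a'):
a = -2: -2--2=0, -2-6=-8, -2-7=-9
a = 6: 6--2=8, 6-6=0, 6-7=-1
a = 7: 7--2=9, 7-6=1, 7-7=0
Collecting distinct values (and noting 0 appears from a-a):
A - A = {-9, -8, -1, 0, 1, 8, 9}
|A - A| = 7

A - A = {-9, -8, -1, 0, 1, 8, 9}


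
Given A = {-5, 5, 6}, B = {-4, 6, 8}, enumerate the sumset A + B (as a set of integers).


A + B = {a + b : a ∈ A, b ∈ B}.
Enumerate all |A|·|B| = 3·3 = 9 pairs (a, b) and collect distinct sums.
a = -5: -5+-4=-9, -5+6=1, -5+8=3
a = 5: 5+-4=1, 5+6=11, 5+8=13
a = 6: 6+-4=2, 6+6=12, 6+8=14
Collecting distinct sums: A + B = {-9, 1, 2, 3, 11, 12, 13, 14}
|A + B| = 8

A + B = {-9, 1, 2, 3, 11, 12, 13, 14}


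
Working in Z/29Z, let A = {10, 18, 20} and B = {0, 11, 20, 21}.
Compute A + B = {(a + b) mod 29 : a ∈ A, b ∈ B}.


Work in Z/29Z: reduce every sum a + b modulo 29.
Enumerate all 12 pairs:
a = 10: 10+0=10, 10+11=21, 10+20=1, 10+21=2
a = 18: 18+0=18, 18+11=0, 18+20=9, 18+21=10
a = 20: 20+0=20, 20+11=2, 20+20=11, 20+21=12
Distinct residues collected: {0, 1, 2, 9, 10, 11, 12, 18, 20, 21}
|A + B| = 10 (out of 29 total residues).

A + B = {0, 1, 2, 9, 10, 11, 12, 18, 20, 21}


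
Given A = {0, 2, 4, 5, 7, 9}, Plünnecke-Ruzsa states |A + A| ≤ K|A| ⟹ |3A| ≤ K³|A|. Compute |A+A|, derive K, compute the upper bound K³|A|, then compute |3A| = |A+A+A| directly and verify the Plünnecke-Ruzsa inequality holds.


|A| = 6.
Step 1: Compute A + A by enumerating all 36 pairs.
A + A = {0, 2, 4, 5, 6, 7, 8, 9, 10, 11, 12, 13, 14, 16, 18}, so |A + A| = 15.
Step 2: Doubling constant K = |A + A|/|A| = 15/6 = 15/6 ≈ 2.5000.
Step 3: Plünnecke-Ruzsa gives |3A| ≤ K³·|A| = (2.5000)³ · 6 ≈ 93.7500.
Step 4: Compute 3A = A + A + A directly by enumerating all triples (a,b,c) ∈ A³; |3A| = 24.
Step 5: Check 24 ≤ 93.7500? Yes ✓.

K = 15/6, Plünnecke-Ruzsa bound K³|A| ≈ 93.7500, |3A| = 24, inequality holds.


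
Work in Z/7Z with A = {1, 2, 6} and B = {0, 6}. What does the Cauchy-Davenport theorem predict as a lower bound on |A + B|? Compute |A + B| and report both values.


Cauchy-Davenport: |A + B| ≥ min(p, |A| + |B| - 1) for A, B nonempty in Z/pZ.
|A| = 3, |B| = 2, p = 7.
CD lower bound = min(7, 3 + 2 - 1) = min(7, 4) = 4.
Compute A + B mod 7 directly:
a = 1: 1+0=1, 1+6=0
a = 2: 2+0=2, 2+6=1
a = 6: 6+0=6, 6+6=5
A + B = {0, 1, 2, 5, 6}, so |A + B| = 5.
Verify: 5 ≥ 4? Yes ✓.

CD lower bound = 4, actual |A + B| = 5.


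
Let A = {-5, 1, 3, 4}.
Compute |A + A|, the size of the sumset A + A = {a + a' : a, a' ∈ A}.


A + A = {a + a' : a, a' ∈ A}; |A| = 4.
General bounds: 2|A| - 1 ≤ |A + A| ≤ |A|(|A|+1)/2, i.e. 7 ≤ |A + A| ≤ 10.
Lower bound 2|A|-1 is attained iff A is an arithmetic progression.
Enumerate sums a + a' for a ≤ a' (symmetric, so this suffices):
a = -5: -5+-5=-10, -5+1=-4, -5+3=-2, -5+4=-1
a = 1: 1+1=2, 1+3=4, 1+4=5
a = 3: 3+3=6, 3+4=7
a = 4: 4+4=8
Distinct sums: {-10, -4, -2, -1, 2, 4, 5, 6, 7, 8}
|A + A| = 10

|A + A| = 10


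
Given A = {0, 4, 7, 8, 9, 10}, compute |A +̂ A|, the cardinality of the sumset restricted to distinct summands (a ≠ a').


Restricted sumset: A +̂ A = {a + a' : a ∈ A, a' ∈ A, a ≠ a'}.
Equivalently, take A + A and drop any sum 2a that is achievable ONLY as a + a for a ∈ A (i.e. sums representable only with equal summands).
Enumerate pairs (a, a') with a < a' (symmetric, so each unordered pair gives one sum; this covers all a ≠ a'):
  0 + 4 = 4
  0 + 7 = 7
  0 + 8 = 8
  0 + 9 = 9
  0 + 10 = 10
  4 + 7 = 11
  4 + 8 = 12
  4 + 9 = 13
  4 + 10 = 14
  7 + 8 = 15
  7 + 9 = 16
  7 + 10 = 17
  8 + 9 = 17
  8 + 10 = 18
  9 + 10 = 19
Collected distinct sums: {4, 7, 8, 9, 10, 11, 12, 13, 14, 15, 16, 17, 18, 19}
|A +̂ A| = 14
(Reference bound: |A +̂ A| ≥ 2|A| - 3 for |A| ≥ 2, with |A| = 6 giving ≥ 9.)

|A +̂ A| = 14


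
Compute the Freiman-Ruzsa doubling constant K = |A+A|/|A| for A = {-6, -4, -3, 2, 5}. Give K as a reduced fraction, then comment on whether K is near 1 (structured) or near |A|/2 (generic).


|A| = 5.
Compute A + A by enumerating all 25 pairs.
A + A = {-12, -10, -9, -8, -7, -6, -4, -2, -1, 1, 2, 4, 7, 10}, so |A + A| = 14.
K = |A + A| / |A| = 14/5 (already in lowest terms) ≈ 2.8000.
Reference: AP of size 5 gives K = 9/5 ≈ 1.8000; a fully generic set of size 5 gives K ≈ 3.0000.

|A| = 5, |A + A| = 14, K = 14/5.


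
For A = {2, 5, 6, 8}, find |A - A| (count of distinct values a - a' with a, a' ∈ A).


A - A = {a - a' : a, a' ∈ A}; |A| = 4.
Bounds: 2|A|-1 ≤ |A - A| ≤ |A|² - |A| + 1, i.e. 7 ≤ |A - A| ≤ 13.
Note: 0 ∈ A - A always (from a - a). The set is symmetric: if d ∈ A - A then -d ∈ A - A.
Enumerate nonzero differences d = a - a' with a > a' (then include -d):
Positive differences: {1, 2, 3, 4, 6}
Full difference set: {0} ∪ (positive diffs) ∪ (negative diffs).
|A - A| = 1 + 2·5 = 11 (matches direct enumeration: 11).

|A - A| = 11


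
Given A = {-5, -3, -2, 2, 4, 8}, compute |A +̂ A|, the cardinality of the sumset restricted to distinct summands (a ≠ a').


Restricted sumset: A +̂ A = {a + a' : a ∈ A, a' ∈ A, a ≠ a'}.
Equivalently, take A + A and drop any sum 2a that is achievable ONLY as a + a for a ∈ A (i.e. sums representable only with equal summands).
Enumerate pairs (a, a') with a < a' (symmetric, so each unordered pair gives one sum; this covers all a ≠ a'):
  -5 + -3 = -8
  -5 + -2 = -7
  -5 + 2 = -3
  -5 + 4 = -1
  -5 + 8 = 3
  -3 + -2 = -5
  -3 + 2 = -1
  -3 + 4 = 1
  -3 + 8 = 5
  -2 + 2 = 0
  -2 + 4 = 2
  -2 + 8 = 6
  2 + 4 = 6
  2 + 8 = 10
  4 + 8 = 12
Collected distinct sums: {-8, -7, -5, -3, -1, 0, 1, 2, 3, 5, 6, 10, 12}
|A +̂ A| = 13
(Reference bound: |A +̂ A| ≥ 2|A| - 3 for |A| ≥ 2, with |A| = 6 giving ≥ 9.)

|A +̂ A| = 13


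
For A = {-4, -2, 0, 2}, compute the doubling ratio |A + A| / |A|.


|A| = 4.
Compute A + A by enumerating all 16 pairs.
A + A = {-8, -6, -4, -2, 0, 2, 4}, so |A + A| = 7.
K = |A + A| / |A| = 7/4 (already in lowest terms) ≈ 1.7500.
Reference: AP of size 4 gives K = 7/4 ≈ 1.7500; a fully generic set of size 4 gives K ≈ 2.5000.

|A| = 4, |A + A| = 7, K = 7/4.


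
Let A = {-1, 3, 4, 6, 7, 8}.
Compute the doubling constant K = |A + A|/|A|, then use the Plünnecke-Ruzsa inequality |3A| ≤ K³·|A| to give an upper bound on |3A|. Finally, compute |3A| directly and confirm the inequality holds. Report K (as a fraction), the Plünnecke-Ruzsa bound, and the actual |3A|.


|A| = 6.
Step 1: Compute A + A by enumerating all 36 pairs.
A + A = {-2, 2, 3, 5, 6, 7, 8, 9, 10, 11, 12, 13, 14, 15, 16}, so |A + A| = 15.
Step 2: Doubling constant K = |A + A|/|A| = 15/6 = 15/6 ≈ 2.5000.
Step 3: Plünnecke-Ruzsa gives |3A| ≤ K³·|A| = (2.5000)³ · 6 ≈ 93.7500.
Step 4: Compute 3A = A + A + A directly by enumerating all triples (a,b,c) ∈ A³; |3A| = 24.
Step 5: Check 24 ≤ 93.7500? Yes ✓.

K = 15/6, Plünnecke-Ruzsa bound K³|A| ≈ 93.7500, |3A| = 24, inequality holds.


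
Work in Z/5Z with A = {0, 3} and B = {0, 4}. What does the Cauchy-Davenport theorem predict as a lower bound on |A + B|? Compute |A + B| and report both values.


Cauchy-Davenport: |A + B| ≥ min(p, |A| + |B| - 1) for A, B nonempty in Z/pZ.
|A| = 2, |B| = 2, p = 5.
CD lower bound = min(5, 2 + 2 - 1) = min(5, 3) = 3.
Compute A + B mod 5 directly:
a = 0: 0+0=0, 0+4=4
a = 3: 3+0=3, 3+4=2
A + B = {0, 2, 3, 4}, so |A + B| = 4.
Verify: 4 ≥ 3? Yes ✓.

CD lower bound = 3, actual |A + B| = 4.


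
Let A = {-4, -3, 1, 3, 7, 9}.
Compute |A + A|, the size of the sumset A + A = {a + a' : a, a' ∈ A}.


A + A = {a + a' : a, a' ∈ A}; |A| = 6.
General bounds: 2|A| - 1 ≤ |A + A| ≤ |A|(|A|+1)/2, i.e. 11 ≤ |A + A| ≤ 21.
Lower bound 2|A|-1 is attained iff A is an arithmetic progression.
Enumerate sums a + a' for a ≤ a' (symmetric, so this suffices):
a = -4: -4+-4=-8, -4+-3=-7, -4+1=-3, -4+3=-1, -4+7=3, -4+9=5
a = -3: -3+-3=-6, -3+1=-2, -3+3=0, -3+7=4, -3+9=6
a = 1: 1+1=2, 1+3=4, 1+7=8, 1+9=10
a = 3: 3+3=6, 3+7=10, 3+9=12
a = 7: 7+7=14, 7+9=16
a = 9: 9+9=18
Distinct sums: {-8, -7, -6, -3, -2, -1, 0, 2, 3, 4, 5, 6, 8, 10, 12, 14, 16, 18}
|A + A| = 18

|A + A| = 18


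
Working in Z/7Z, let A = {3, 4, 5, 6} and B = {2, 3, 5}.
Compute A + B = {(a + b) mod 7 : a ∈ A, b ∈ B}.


Work in Z/7Z: reduce every sum a + b modulo 7.
Enumerate all 12 pairs:
a = 3: 3+2=5, 3+3=6, 3+5=1
a = 4: 4+2=6, 4+3=0, 4+5=2
a = 5: 5+2=0, 5+3=1, 5+5=3
a = 6: 6+2=1, 6+3=2, 6+5=4
Distinct residues collected: {0, 1, 2, 3, 4, 5, 6}
|A + B| = 7 (out of 7 total residues).

A + B = {0, 1, 2, 3, 4, 5, 6}


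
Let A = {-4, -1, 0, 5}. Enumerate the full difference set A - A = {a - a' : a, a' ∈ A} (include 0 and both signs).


A - A = {a - a' : a, a' ∈ A}.
Compute a - a' for each ordered pair (a, a'):
a = -4: -4--4=0, -4--1=-3, -4-0=-4, -4-5=-9
a = -1: -1--4=3, -1--1=0, -1-0=-1, -1-5=-6
a = 0: 0--4=4, 0--1=1, 0-0=0, 0-5=-5
a = 5: 5--4=9, 5--1=6, 5-0=5, 5-5=0
Collecting distinct values (and noting 0 appears from a-a):
A - A = {-9, -6, -5, -4, -3, -1, 0, 1, 3, 4, 5, 6, 9}
|A - A| = 13

A - A = {-9, -6, -5, -4, -3, -1, 0, 1, 3, 4, 5, 6, 9}


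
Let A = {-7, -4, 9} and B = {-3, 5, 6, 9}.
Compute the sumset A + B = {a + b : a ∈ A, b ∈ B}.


A + B = {a + b : a ∈ A, b ∈ B}.
Enumerate all |A|·|B| = 3·4 = 12 pairs (a, b) and collect distinct sums.
a = -7: -7+-3=-10, -7+5=-2, -7+6=-1, -7+9=2
a = -4: -4+-3=-7, -4+5=1, -4+6=2, -4+9=5
a = 9: 9+-3=6, 9+5=14, 9+6=15, 9+9=18
Collecting distinct sums: A + B = {-10, -7, -2, -1, 1, 2, 5, 6, 14, 15, 18}
|A + B| = 11

A + B = {-10, -7, -2, -1, 1, 2, 5, 6, 14, 15, 18}


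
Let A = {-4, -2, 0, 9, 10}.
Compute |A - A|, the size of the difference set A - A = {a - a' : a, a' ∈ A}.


A - A = {a - a' : a, a' ∈ A}; |A| = 5.
Bounds: 2|A|-1 ≤ |A - A| ≤ |A|² - |A| + 1, i.e. 9 ≤ |A - A| ≤ 21.
Note: 0 ∈ A - A always (from a - a). The set is symmetric: if d ∈ A - A then -d ∈ A - A.
Enumerate nonzero differences d = a - a' with a > a' (then include -d):
Positive differences: {1, 2, 4, 9, 10, 11, 12, 13, 14}
Full difference set: {0} ∪ (positive diffs) ∪ (negative diffs).
|A - A| = 1 + 2·9 = 19 (matches direct enumeration: 19).

|A - A| = 19


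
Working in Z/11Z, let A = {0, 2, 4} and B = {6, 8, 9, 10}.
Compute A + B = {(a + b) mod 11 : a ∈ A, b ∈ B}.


Work in Z/11Z: reduce every sum a + b modulo 11.
Enumerate all 12 pairs:
a = 0: 0+6=6, 0+8=8, 0+9=9, 0+10=10
a = 2: 2+6=8, 2+8=10, 2+9=0, 2+10=1
a = 4: 4+6=10, 4+8=1, 4+9=2, 4+10=3
Distinct residues collected: {0, 1, 2, 3, 6, 8, 9, 10}
|A + B| = 8 (out of 11 total residues).

A + B = {0, 1, 2, 3, 6, 8, 9, 10}


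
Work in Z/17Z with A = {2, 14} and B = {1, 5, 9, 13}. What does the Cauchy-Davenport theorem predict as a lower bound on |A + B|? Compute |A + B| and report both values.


Cauchy-Davenport: |A + B| ≥ min(p, |A| + |B| - 1) for A, B nonempty in Z/pZ.
|A| = 2, |B| = 4, p = 17.
CD lower bound = min(17, 2 + 4 - 1) = min(17, 5) = 5.
Compute A + B mod 17 directly:
a = 2: 2+1=3, 2+5=7, 2+9=11, 2+13=15
a = 14: 14+1=15, 14+5=2, 14+9=6, 14+13=10
A + B = {2, 3, 6, 7, 10, 11, 15}, so |A + B| = 7.
Verify: 7 ≥ 5? Yes ✓.

CD lower bound = 5, actual |A + B| = 7.


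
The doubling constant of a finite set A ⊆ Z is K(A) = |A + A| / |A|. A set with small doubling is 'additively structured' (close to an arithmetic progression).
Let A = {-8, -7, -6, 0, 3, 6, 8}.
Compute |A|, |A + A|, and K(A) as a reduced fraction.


|A| = 7.
Compute A + A by enumerating all 49 pairs.
A + A = {-16, -15, -14, -13, -12, -8, -7, -6, -5, -4, -3, -2, -1, 0, 1, 2, 3, 6, 8, 9, 11, 12, 14, 16}, so |A + A| = 24.
K = |A + A| / |A| = 24/7 (already in lowest terms) ≈ 3.4286.
Reference: AP of size 7 gives K = 13/7 ≈ 1.8571; a fully generic set of size 7 gives K ≈ 4.0000.

|A| = 7, |A + A| = 24, K = 24/7.


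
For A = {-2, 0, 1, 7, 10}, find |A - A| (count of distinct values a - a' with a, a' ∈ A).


A - A = {a - a' : a, a' ∈ A}; |A| = 5.
Bounds: 2|A|-1 ≤ |A - A| ≤ |A|² - |A| + 1, i.e. 9 ≤ |A - A| ≤ 21.
Note: 0 ∈ A - A always (from a - a). The set is symmetric: if d ∈ A - A then -d ∈ A - A.
Enumerate nonzero differences d = a - a' with a > a' (then include -d):
Positive differences: {1, 2, 3, 6, 7, 9, 10, 12}
Full difference set: {0} ∪ (positive diffs) ∪ (negative diffs).
|A - A| = 1 + 2·8 = 17 (matches direct enumeration: 17).

|A - A| = 17


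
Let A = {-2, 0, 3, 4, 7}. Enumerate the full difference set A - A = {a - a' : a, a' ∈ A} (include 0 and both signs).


A - A = {a - a' : a, a' ∈ A}.
Compute a - a' for each ordered pair (a, a'):
a = -2: -2--2=0, -2-0=-2, -2-3=-5, -2-4=-6, -2-7=-9
a = 0: 0--2=2, 0-0=0, 0-3=-3, 0-4=-4, 0-7=-7
a = 3: 3--2=5, 3-0=3, 3-3=0, 3-4=-1, 3-7=-4
a = 4: 4--2=6, 4-0=4, 4-3=1, 4-4=0, 4-7=-3
a = 7: 7--2=9, 7-0=7, 7-3=4, 7-4=3, 7-7=0
Collecting distinct values (and noting 0 appears from a-a):
A - A = {-9, -7, -6, -5, -4, -3, -2, -1, 0, 1, 2, 3, 4, 5, 6, 7, 9}
|A - A| = 17

A - A = {-9, -7, -6, -5, -4, -3, -2, -1, 0, 1, 2, 3, 4, 5, 6, 7, 9}


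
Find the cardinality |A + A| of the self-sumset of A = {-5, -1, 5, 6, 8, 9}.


A + A = {a + a' : a, a' ∈ A}; |A| = 6.
General bounds: 2|A| - 1 ≤ |A + A| ≤ |A|(|A|+1)/2, i.e. 11 ≤ |A + A| ≤ 21.
Lower bound 2|A|-1 is attained iff A is an arithmetic progression.
Enumerate sums a + a' for a ≤ a' (symmetric, so this suffices):
a = -5: -5+-5=-10, -5+-1=-6, -5+5=0, -5+6=1, -5+8=3, -5+9=4
a = -1: -1+-1=-2, -1+5=4, -1+6=5, -1+8=7, -1+9=8
a = 5: 5+5=10, 5+6=11, 5+8=13, 5+9=14
a = 6: 6+6=12, 6+8=14, 6+9=15
a = 8: 8+8=16, 8+9=17
a = 9: 9+9=18
Distinct sums: {-10, -6, -2, 0, 1, 3, 4, 5, 7, 8, 10, 11, 12, 13, 14, 15, 16, 17, 18}
|A + A| = 19

|A + A| = 19


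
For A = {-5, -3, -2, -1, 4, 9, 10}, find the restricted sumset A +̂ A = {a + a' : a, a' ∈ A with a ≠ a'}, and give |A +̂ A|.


Restricted sumset: A +̂ A = {a + a' : a ∈ A, a' ∈ A, a ≠ a'}.
Equivalently, take A + A and drop any sum 2a that is achievable ONLY as a + a for a ∈ A (i.e. sums representable only with equal summands).
Enumerate pairs (a, a') with a < a' (symmetric, so each unordered pair gives one sum; this covers all a ≠ a'):
  -5 + -3 = -8
  -5 + -2 = -7
  -5 + -1 = -6
  -5 + 4 = -1
  -5 + 9 = 4
  -5 + 10 = 5
  -3 + -2 = -5
  -3 + -1 = -4
  -3 + 4 = 1
  -3 + 9 = 6
  -3 + 10 = 7
  -2 + -1 = -3
  -2 + 4 = 2
  -2 + 9 = 7
  -2 + 10 = 8
  -1 + 4 = 3
  -1 + 9 = 8
  -1 + 10 = 9
  4 + 9 = 13
  4 + 10 = 14
  9 + 10 = 19
Collected distinct sums: {-8, -7, -6, -5, -4, -3, -1, 1, 2, 3, 4, 5, 6, 7, 8, 9, 13, 14, 19}
|A +̂ A| = 19
(Reference bound: |A +̂ A| ≥ 2|A| - 3 for |A| ≥ 2, with |A| = 7 giving ≥ 11.)

|A +̂ A| = 19


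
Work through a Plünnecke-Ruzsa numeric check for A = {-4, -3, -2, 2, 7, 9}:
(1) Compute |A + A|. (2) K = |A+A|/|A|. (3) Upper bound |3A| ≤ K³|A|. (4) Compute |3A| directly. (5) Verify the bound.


|A| = 6.
Step 1: Compute A + A by enumerating all 36 pairs.
A + A = {-8, -7, -6, -5, -4, -2, -1, 0, 3, 4, 5, 6, 7, 9, 11, 14, 16, 18}, so |A + A| = 18.
Step 2: Doubling constant K = |A + A|/|A| = 18/6 = 18/6 ≈ 3.0000.
Step 3: Plünnecke-Ruzsa gives |3A| ≤ K³·|A| = (3.0000)³ · 6 ≈ 162.0000.
Step 4: Compute 3A = A + A + A directly by enumerating all triples (a,b,c) ∈ A³; |3A| = 35.
Step 5: Check 35 ≤ 162.0000? Yes ✓.

K = 18/6, Plünnecke-Ruzsa bound K³|A| ≈ 162.0000, |3A| = 35, inequality holds.


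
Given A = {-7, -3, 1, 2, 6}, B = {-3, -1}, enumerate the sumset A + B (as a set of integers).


A + B = {a + b : a ∈ A, b ∈ B}.
Enumerate all |A|·|B| = 5·2 = 10 pairs (a, b) and collect distinct sums.
a = -7: -7+-3=-10, -7+-1=-8
a = -3: -3+-3=-6, -3+-1=-4
a = 1: 1+-3=-2, 1+-1=0
a = 2: 2+-3=-1, 2+-1=1
a = 6: 6+-3=3, 6+-1=5
Collecting distinct sums: A + B = {-10, -8, -6, -4, -2, -1, 0, 1, 3, 5}
|A + B| = 10

A + B = {-10, -8, -6, -4, -2, -1, 0, 1, 3, 5}


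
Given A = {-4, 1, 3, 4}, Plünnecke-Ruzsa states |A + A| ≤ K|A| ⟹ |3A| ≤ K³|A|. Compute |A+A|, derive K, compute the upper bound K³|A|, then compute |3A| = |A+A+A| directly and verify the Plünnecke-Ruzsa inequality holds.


|A| = 4.
Step 1: Compute A + A by enumerating all 16 pairs.
A + A = {-8, -3, -1, 0, 2, 4, 5, 6, 7, 8}, so |A + A| = 10.
Step 2: Doubling constant K = |A + A|/|A| = 10/4 = 10/4 ≈ 2.5000.
Step 3: Plünnecke-Ruzsa gives |3A| ≤ K³·|A| = (2.5000)³ · 4 ≈ 62.5000.
Step 4: Compute 3A = A + A + A directly by enumerating all triples (a,b,c) ∈ A³; |3A| = 18.
Step 5: Check 18 ≤ 62.5000? Yes ✓.

K = 10/4, Plünnecke-Ruzsa bound K³|A| ≈ 62.5000, |3A| = 18, inequality holds.


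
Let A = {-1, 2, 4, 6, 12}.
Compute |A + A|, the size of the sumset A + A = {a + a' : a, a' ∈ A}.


A + A = {a + a' : a, a' ∈ A}; |A| = 5.
General bounds: 2|A| - 1 ≤ |A + A| ≤ |A|(|A|+1)/2, i.e. 9 ≤ |A + A| ≤ 15.
Lower bound 2|A|-1 is attained iff A is an arithmetic progression.
Enumerate sums a + a' for a ≤ a' (symmetric, so this suffices):
a = -1: -1+-1=-2, -1+2=1, -1+4=3, -1+6=5, -1+12=11
a = 2: 2+2=4, 2+4=6, 2+6=8, 2+12=14
a = 4: 4+4=8, 4+6=10, 4+12=16
a = 6: 6+6=12, 6+12=18
a = 12: 12+12=24
Distinct sums: {-2, 1, 3, 4, 5, 6, 8, 10, 11, 12, 14, 16, 18, 24}
|A + A| = 14

|A + A| = 14


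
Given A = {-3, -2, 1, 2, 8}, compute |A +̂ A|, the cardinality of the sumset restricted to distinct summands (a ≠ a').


Restricted sumset: A +̂ A = {a + a' : a ∈ A, a' ∈ A, a ≠ a'}.
Equivalently, take A + A and drop any sum 2a that is achievable ONLY as a + a for a ∈ A (i.e. sums representable only with equal summands).
Enumerate pairs (a, a') with a < a' (symmetric, so each unordered pair gives one sum; this covers all a ≠ a'):
  -3 + -2 = -5
  -3 + 1 = -2
  -3 + 2 = -1
  -3 + 8 = 5
  -2 + 1 = -1
  -2 + 2 = 0
  -2 + 8 = 6
  1 + 2 = 3
  1 + 8 = 9
  2 + 8 = 10
Collected distinct sums: {-5, -2, -1, 0, 3, 5, 6, 9, 10}
|A +̂ A| = 9
(Reference bound: |A +̂ A| ≥ 2|A| - 3 for |A| ≥ 2, with |A| = 5 giving ≥ 7.)

|A +̂ A| = 9


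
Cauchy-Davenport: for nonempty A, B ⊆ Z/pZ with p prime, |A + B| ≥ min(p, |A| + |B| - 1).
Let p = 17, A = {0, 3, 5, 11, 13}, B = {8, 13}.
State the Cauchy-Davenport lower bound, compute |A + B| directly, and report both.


Cauchy-Davenport: |A + B| ≥ min(p, |A| + |B| - 1) for A, B nonempty in Z/pZ.
|A| = 5, |B| = 2, p = 17.
CD lower bound = min(17, 5 + 2 - 1) = min(17, 6) = 6.
Compute A + B mod 17 directly:
a = 0: 0+8=8, 0+13=13
a = 3: 3+8=11, 3+13=16
a = 5: 5+8=13, 5+13=1
a = 11: 11+8=2, 11+13=7
a = 13: 13+8=4, 13+13=9
A + B = {1, 2, 4, 7, 8, 9, 11, 13, 16}, so |A + B| = 9.
Verify: 9 ≥ 6? Yes ✓.

CD lower bound = 6, actual |A + B| = 9.


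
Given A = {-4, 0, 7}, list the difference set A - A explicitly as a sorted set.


A - A = {a - a' : a, a' ∈ A}.
Compute a - a' for each ordered pair (a, a'):
a = -4: -4--4=0, -4-0=-4, -4-7=-11
a = 0: 0--4=4, 0-0=0, 0-7=-7
a = 7: 7--4=11, 7-0=7, 7-7=0
Collecting distinct values (and noting 0 appears from a-a):
A - A = {-11, -7, -4, 0, 4, 7, 11}
|A - A| = 7

A - A = {-11, -7, -4, 0, 4, 7, 11}


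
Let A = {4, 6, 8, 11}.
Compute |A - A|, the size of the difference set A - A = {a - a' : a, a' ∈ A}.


A - A = {a - a' : a, a' ∈ A}; |A| = 4.
Bounds: 2|A|-1 ≤ |A - A| ≤ |A|² - |A| + 1, i.e. 7 ≤ |A - A| ≤ 13.
Note: 0 ∈ A - A always (from a - a). The set is symmetric: if d ∈ A - A then -d ∈ A - A.
Enumerate nonzero differences d = a - a' with a > a' (then include -d):
Positive differences: {2, 3, 4, 5, 7}
Full difference set: {0} ∪ (positive diffs) ∪ (negative diffs).
|A - A| = 1 + 2·5 = 11 (matches direct enumeration: 11).

|A - A| = 11


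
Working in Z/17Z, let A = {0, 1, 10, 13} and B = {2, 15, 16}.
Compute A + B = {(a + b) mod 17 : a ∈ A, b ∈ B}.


Work in Z/17Z: reduce every sum a + b modulo 17.
Enumerate all 12 pairs:
a = 0: 0+2=2, 0+15=15, 0+16=16
a = 1: 1+2=3, 1+15=16, 1+16=0
a = 10: 10+2=12, 10+15=8, 10+16=9
a = 13: 13+2=15, 13+15=11, 13+16=12
Distinct residues collected: {0, 2, 3, 8, 9, 11, 12, 15, 16}
|A + B| = 9 (out of 17 total residues).

A + B = {0, 2, 3, 8, 9, 11, 12, 15, 16}


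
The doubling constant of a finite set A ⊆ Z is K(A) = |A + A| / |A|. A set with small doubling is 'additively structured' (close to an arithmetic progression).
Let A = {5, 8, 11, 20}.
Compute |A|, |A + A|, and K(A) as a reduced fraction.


|A| = 4.
Compute A + A by enumerating all 16 pairs.
A + A = {10, 13, 16, 19, 22, 25, 28, 31, 40}, so |A + A| = 9.
K = |A + A| / |A| = 9/4 (already in lowest terms) ≈ 2.2500.
Reference: AP of size 4 gives K = 7/4 ≈ 1.7500; a fully generic set of size 4 gives K ≈ 2.5000.

|A| = 4, |A + A| = 9, K = 9/4.


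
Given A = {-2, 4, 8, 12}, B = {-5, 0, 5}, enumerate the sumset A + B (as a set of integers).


A + B = {a + b : a ∈ A, b ∈ B}.
Enumerate all |A|·|B| = 4·3 = 12 pairs (a, b) and collect distinct sums.
a = -2: -2+-5=-7, -2+0=-2, -2+5=3
a = 4: 4+-5=-1, 4+0=4, 4+5=9
a = 8: 8+-5=3, 8+0=8, 8+5=13
a = 12: 12+-5=7, 12+0=12, 12+5=17
Collecting distinct sums: A + B = {-7, -2, -1, 3, 4, 7, 8, 9, 12, 13, 17}
|A + B| = 11

A + B = {-7, -2, -1, 3, 4, 7, 8, 9, 12, 13, 17}


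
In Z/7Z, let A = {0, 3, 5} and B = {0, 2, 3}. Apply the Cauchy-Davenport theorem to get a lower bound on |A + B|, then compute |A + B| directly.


Cauchy-Davenport: |A + B| ≥ min(p, |A| + |B| - 1) for A, B nonempty in Z/pZ.
|A| = 3, |B| = 3, p = 7.
CD lower bound = min(7, 3 + 3 - 1) = min(7, 5) = 5.
Compute A + B mod 7 directly:
a = 0: 0+0=0, 0+2=2, 0+3=3
a = 3: 3+0=3, 3+2=5, 3+3=6
a = 5: 5+0=5, 5+2=0, 5+3=1
A + B = {0, 1, 2, 3, 5, 6}, so |A + B| = 6.
Verify: 6 ≥ 5? Yes ✓.

CD lower bound = 5, actual |A + B| = 6.


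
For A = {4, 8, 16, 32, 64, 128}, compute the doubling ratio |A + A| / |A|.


|A| = 6.
Compute A + A by enumerating all 36 pairs.
A + A = {8, 12, 16, 20, 24, 32, 36, 40, 48, 64, 68, 72, 80, 96, 128, 132, 136, 144, 160, 192, 256}, so |A + A| = 21.
K = |A + A| / |A| = 21/6 = 7/2 ≈ 3.5000.
Reference: AP of size 6 gives K = 11/6 ≈ 1.8333; a fully generic set of size 6 gives K ≈ 3.5000.

|A| = 6, |A + A| = 21, K = 21/6 = 7/2.


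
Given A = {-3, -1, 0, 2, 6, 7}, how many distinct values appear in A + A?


A + A = {a + a' : a, a' ∈ A}; |A| = 6.
General bounds: 2|A| - 1 ≤ |A + A| ≤ |A|(|A|+1)/2, i.e. 11 ≤ |A + A| ≤ 21.
Lower bound 2|A|-1 is attained iff A is an arithmetic progression.
Enumerate sums a + a' for a ≤ a' (symmetric, so this suffices):
a = -3: -3+-3=-6, -3+-1=-4, -3+0=-3, -3+2=-1, -3+6=3, -3+7=4
a = -1: -1+-1=-2, -1+0=-1, -1+2=1, -1+6=5, -1+7=6
a = 0: 0+0=0, 0+2=2, 0+6=6, 0+7=7
a = 2: 2+2=4, 2+6=8, 2+7=9
a = 6: 6+6=12, 6+7=13
a = 7: 7+7=14
Distinct sums: {-6, -4, -3, -2, -1, 0, 1, 2, 3, 4, 5, 6, 7, 8, 9, 12, 13, 14}
|A + A| = 18

|A + A| = 18


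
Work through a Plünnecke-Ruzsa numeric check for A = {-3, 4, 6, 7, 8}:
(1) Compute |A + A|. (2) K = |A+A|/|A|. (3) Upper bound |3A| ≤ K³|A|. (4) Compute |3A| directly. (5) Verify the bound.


|A| = 5.
Step 1: Compute A + A by enumerating all 25 pairs.
A + A = {-6, 1, 3, 4, 5, 8, 10, 11, 12, 13, 14, 15, 16}, so |A + A| = 13.
Step 2: Doubling constant K = |A + A|/|A| = 13/5 = 13/5 ≈ 2.6000.
Step 3: Plünnecke-Ruzsa gives |3A| ≤ K³·|A| = (2.6000)³ · 5 ≈ 87.8800.
Step 4: Compute 3A = A + A + A directly by enumerating all triples (a,b,c) ∈ A³; |3A| = 24.
Step 5: Check 24 ≤ 87.8800? Yes ✓.

K = 13/5, Plünnecke-Ruzsa bound K³|A| ≈ 87.8800, |3A| = 24, inequality holds.


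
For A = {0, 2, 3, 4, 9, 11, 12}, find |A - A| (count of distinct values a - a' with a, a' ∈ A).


A - A = {a - a' : a, a' ∈ A}; |A| = 7.
Bounds: 2|A|-1 ≤ |A - A| ≤ |A|² - |A| + 1, i.e. 13 ≤ |A - A| ≤ 43.
Note: 0 ∈ A - A always (from a - a). The set is symmetric: if d ∈ A - A then -d ∈ A - A.
Enumerate nonzero differences d = a - a' with a > a' (then include -d):
Positive differences: {1, 2, 3, 4, 5, 6, 7, 8, 9, 10, 11, 12}
Full difference set: {0} ∪ (positive diffs) ∪ (negative diffs).
|A - A| = 1 + 2·12 = 25 (matches direct enumeration: 25).

|A - A| = 25


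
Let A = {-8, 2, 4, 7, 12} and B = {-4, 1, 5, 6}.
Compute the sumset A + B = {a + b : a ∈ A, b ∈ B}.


A + B = {a + b : a ∈ A, b ∈ B}.
Enumerate all |A|·|B| = 5·4 = 20 pairs (a, b) and collect distinct sums.
a = -8: -8+-4=-12, -8+1=-7, -8+5=-3, -8+6=-2
a = 2: 2+-4=-2, 2+1=3, 2+5=7, 2+6=8
a = 4: 4+-4=0, 4+1=5, 4+5=9, 4+6=10
a = 7: 7+-4=3, 7+1=8, 7+5=12, 7+6=13
a = 12: 12+-4=8, 12+1=13, 12+5=17, 12+6=18
Collecting distinct sums: A + B = {-12, -7, -3, -2, 0, 3, 5, 7, 8, 9, 10, 12, 13, 17, 18}
|A + B| = 15

A + B = {-12, -7, -3, -2, 0, 3, 5, 7, 8, 9, 10, 12, 13, 17, 18}


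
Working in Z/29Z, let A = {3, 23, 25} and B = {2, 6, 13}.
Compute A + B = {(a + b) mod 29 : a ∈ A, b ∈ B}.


Work in Z/29Z: reduce every sum a + b modulo 29.
Enumerate all 9 pairs:
a = 3: 3+2=5, 3+6=9, 3+13=16
a = 23: 23+2=25, 23+6=0, 23+13=7
a = 25: 25+2=27, 25+6=2, 25+13=9
Distinct residues collected: {0, 2, 5, 7, 9, 16, 25, 27}
|A + B| = 8 (out of 29 total residues).

A + B = {0, 2, 5, 7, 9, 16, 25, 27}


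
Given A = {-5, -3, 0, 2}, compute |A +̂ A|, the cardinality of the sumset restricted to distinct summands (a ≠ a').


Restricted sumset: A +̂ A = {a + a' : a ∈ A, a' ∈ A, a ≠ a'}.
Equivalently, take A + A and drop any sum 2a that is achievable ONLY as a + a for a ∈ A (i.e. sums representable only with equal summands).
Enumerate pairs (a, a') with a < a' (symmetric, so each unordered pair gives one sum; this covers all a ≠ a'):
  -5 + -3 = -8
  -5 + 0 = -5
  -5 + 2 = -3
  -3 + 0 = -3
  -3 + 2 = -1
  0 + 2 = 2
Collected distinct sums: {-8, -5, -3, -1, 2}
|A +̂ A| = 5
(Reference bound: |A +̂ A| ≥ 2|A| - 3 for |A| ≥ 2, with |A| = 4 giving ≥ 5.)

|A +̂ A| = 5
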